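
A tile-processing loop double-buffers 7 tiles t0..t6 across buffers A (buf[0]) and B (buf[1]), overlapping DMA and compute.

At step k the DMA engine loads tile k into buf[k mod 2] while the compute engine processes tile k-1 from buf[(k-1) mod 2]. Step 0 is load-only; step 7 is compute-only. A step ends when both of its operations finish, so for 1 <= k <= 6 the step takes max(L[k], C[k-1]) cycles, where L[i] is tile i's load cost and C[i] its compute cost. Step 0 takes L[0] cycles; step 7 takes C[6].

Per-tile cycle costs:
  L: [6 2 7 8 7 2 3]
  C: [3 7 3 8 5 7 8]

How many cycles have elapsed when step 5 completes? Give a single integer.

end_cycle[5] = 37

k=0 load=t0/6c comp=- wait=6 total=6
k=1 load=t1/2c comp=t0/3c wait=3 total=9
k=2 load=t2/7c comp=t1/7c wait=7 total=16
k=3 load=t3/8c comp=t2/3c wait=8 total=24
k=4 load=t4/7c comp=t3/8c wait=8 total=32
k=5 load=t5/2c comp=t4/5c wait=5 total=37
k=6 load=t6/3c comp=t5/7c wait=7 total=44
k=7 load=- comp=t6/8c wait=8 total=52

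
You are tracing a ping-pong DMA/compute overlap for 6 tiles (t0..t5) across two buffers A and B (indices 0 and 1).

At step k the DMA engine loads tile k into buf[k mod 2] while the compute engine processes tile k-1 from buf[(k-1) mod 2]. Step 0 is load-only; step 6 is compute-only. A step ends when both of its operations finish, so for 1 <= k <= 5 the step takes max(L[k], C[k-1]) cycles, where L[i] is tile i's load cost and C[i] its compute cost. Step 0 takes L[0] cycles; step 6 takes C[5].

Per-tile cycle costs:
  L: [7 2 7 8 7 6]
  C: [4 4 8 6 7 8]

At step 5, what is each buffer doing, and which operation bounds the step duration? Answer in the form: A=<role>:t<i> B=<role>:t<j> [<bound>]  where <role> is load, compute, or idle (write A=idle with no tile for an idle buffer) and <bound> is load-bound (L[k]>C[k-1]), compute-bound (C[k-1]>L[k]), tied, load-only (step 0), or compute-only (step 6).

k=0 load=t0/7c comp=- wait=7 total=7
k=1 load=t1/2c comp=t0/4c wait=4 total=11
k=2 load=t2/7c comp=t1/4c wait=7 total=18
k=3 load=t3/8c comp=t2/8c wait=8 total=26
k=4 load=t4/7c comp=t3/6c wait=7 total=33
k=5 load=t5/6c comp=t4/7c wait=7 total=40
k=6 load=- comp=t5/8c wait=8 total=48

step 5: A=compute:t4 B=load:t5 [compute-bound]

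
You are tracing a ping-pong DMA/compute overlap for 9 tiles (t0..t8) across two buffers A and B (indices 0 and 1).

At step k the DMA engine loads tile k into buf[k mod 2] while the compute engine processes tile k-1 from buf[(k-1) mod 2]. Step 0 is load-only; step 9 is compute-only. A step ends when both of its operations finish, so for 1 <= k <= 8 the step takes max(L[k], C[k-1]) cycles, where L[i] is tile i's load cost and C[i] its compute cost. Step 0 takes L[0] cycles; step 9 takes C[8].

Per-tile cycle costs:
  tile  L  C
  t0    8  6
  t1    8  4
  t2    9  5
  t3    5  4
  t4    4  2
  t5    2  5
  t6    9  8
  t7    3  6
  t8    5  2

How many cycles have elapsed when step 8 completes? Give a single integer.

end_cycle[8] = 59

[0] DMA t0→A (8c) ∥ CU idle ⇒ 8c, clock 8
[1] DMA t1→B (8c) ∥ CU A:t0 (6c) ⇒ 8c, clock 16
[2] DMA t2→A (9c) ∥ CU B:t1 (4c) ⇒ 9c, clock 25
[3] DMA t3→B (5c) ∥ CU A:t2 (5c) ⇒ 5c, clock 30
[4] DMA t4→A (4c) ∥ CU B:t3 (4c) ⇒ 4c, clock 34
[5] DMA t5→B (2c) ∥ CU A:t4 (2c) ⇒ 2c, clock 36
[6] DMA t6→A (9c) ∥ CU B:t5 (5c) ⇒ 9c, clock 45
[7] DMA t7→B (3c) ∥ CU A:t6 (8c) ⇒ 8c, clock 53
[8] DMA t8→A (5c) ∥ CU B:t7 (6c) ⇒ 6c, clock 59
[9] DMA idle ∥ CU A:t8 (2c) ⇒ 2c, clock 61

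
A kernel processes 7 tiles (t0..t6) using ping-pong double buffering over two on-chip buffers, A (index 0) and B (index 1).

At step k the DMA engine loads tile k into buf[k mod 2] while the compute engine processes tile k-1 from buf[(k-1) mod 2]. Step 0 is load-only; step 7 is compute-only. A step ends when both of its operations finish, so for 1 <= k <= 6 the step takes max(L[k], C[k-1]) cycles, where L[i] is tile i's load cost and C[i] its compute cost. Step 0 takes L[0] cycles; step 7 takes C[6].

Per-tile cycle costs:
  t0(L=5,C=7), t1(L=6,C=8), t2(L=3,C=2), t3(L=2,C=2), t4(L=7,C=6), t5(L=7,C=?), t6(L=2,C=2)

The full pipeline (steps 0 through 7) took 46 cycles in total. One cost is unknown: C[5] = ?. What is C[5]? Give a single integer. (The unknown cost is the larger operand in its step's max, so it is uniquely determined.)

step 0 | dur = L[0]=5 = 5
step 1 | dur = max(L[1]=6, C[0]=7) = 7
step 2 | dur = max(L[2]=3, C[1]=8) = 8
step 3 | dur = max(L[3]=2, C[2]=2) = 2
step 4 | dur = max(L[4]=7, C[3]=2) = 7
step 5 | dur = max(L[5]=7, C[4]=6) = 7
step 6 | dur = max(L[6]=2, C[5]=?) = C[5]  (unknown; binding)
step 7 | dur = C[6]=2 = 2
sum of known step durations = 38
dur[6] = total - known = 46 - 38 = 8
C[5] is the binding max in step 6, so C[5] = dur[6] = 8

C[5] = 8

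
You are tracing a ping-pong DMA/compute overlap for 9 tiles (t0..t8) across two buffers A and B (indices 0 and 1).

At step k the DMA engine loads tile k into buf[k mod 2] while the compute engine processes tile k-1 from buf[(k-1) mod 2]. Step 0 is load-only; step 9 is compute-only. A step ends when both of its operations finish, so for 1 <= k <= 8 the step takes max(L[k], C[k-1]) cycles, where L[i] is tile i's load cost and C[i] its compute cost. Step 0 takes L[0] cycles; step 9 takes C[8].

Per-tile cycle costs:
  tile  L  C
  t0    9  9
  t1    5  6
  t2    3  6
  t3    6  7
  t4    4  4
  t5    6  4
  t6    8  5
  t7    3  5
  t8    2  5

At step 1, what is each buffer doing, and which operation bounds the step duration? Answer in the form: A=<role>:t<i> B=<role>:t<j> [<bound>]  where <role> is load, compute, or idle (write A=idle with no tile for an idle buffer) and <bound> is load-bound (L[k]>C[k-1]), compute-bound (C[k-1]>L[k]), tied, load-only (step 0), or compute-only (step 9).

step 1: A=compute:t0 B=load:t1 [compute-bound]

  0. 9=9c; end=9; A:t0 B:-
  1. max(5,9)=9c; end=18; A:t0 B:t1
  2. max(3,6)=6c; end=24; A:t2 B:t1
  3. max(6,6)=6c; end=30; A:t2 B:t3
  4. max(4,7)=7c; end=37; A:t4 B:t3
  5. max(6,4)=6c; end=43; A:t4 B:t5
  6. max(8,4)=8c; end=51; A:t6 B:t5
  7. max(3,5)=5c; end=56; A:t6 B:t7
  8. max(2,5)=5c; end=61; A:t8 B:t7
  9. 5=5c; end=66; A:t8 B:t7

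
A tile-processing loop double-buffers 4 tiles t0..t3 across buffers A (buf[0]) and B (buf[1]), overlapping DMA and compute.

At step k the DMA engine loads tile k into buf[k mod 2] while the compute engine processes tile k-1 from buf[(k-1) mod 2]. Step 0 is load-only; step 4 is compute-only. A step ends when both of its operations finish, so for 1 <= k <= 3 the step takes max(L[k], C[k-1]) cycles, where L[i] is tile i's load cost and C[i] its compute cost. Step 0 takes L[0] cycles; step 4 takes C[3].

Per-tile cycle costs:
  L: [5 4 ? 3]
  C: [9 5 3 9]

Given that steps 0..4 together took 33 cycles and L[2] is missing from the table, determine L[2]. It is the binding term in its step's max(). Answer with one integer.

L[2] = 7

step 0 → dur = L[0]=5 = 5
step 1 → dur = max(L[1]=4, C[0]=9) = 9
step 2 → dur = max(L[2]=?, C[1]=5) = L[2]  (unknown; binding)
step 3 → dur = max(L[3]=3, C[2]=3) = 3
step 4 → dur = C[3]=9 = 9
sum of known step durations = 26
dur[2] = total - known = 33 - 26 = 7
L[2] is the binding max in step 2, so L[2] = dur[2] = 7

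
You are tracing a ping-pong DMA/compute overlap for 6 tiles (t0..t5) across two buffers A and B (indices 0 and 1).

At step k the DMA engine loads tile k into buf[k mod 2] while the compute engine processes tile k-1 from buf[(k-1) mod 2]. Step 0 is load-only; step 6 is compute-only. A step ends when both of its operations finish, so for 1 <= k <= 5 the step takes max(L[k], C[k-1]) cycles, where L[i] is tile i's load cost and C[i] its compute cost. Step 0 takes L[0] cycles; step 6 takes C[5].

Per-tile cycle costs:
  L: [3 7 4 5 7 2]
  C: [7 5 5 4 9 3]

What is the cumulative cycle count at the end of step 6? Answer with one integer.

[0] DMA t0→A (3c) ∥ CU idle ⇒ 3c, clock 3
[1] DMA t1→B (7c) ∥ CU A:t0 (7c) ⇒ 7c, clock 10
[2] DMA t2→A (4c) ∥ CU B:t1 (5c) ⇒ 5c, clock 15
[3] DMA t3→B (5c) ∥ CU A:t2 (5c) ⇒ 5c, clock 20
[4] DMA t4→A (7c) ∥ CU B:t3 (4c) ⇒ 7c, clock 27
[5] DMA t5→B (2c) ∥ CU A:t4 (9c) ⇒ 9c, clock 36
[6] DMA idle ∥ CU B:t5 (3c) ⇒ 3c, clock 39

end_cycle[6] = 39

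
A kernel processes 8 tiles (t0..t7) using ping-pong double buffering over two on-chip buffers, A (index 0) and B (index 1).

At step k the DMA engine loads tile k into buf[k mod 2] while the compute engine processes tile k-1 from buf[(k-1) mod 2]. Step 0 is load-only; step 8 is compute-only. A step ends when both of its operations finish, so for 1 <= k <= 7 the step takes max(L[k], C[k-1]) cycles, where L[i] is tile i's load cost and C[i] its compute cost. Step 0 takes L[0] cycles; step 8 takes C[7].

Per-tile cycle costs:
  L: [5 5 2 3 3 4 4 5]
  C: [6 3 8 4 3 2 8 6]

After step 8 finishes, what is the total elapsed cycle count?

end_cycle[8] = 48

step 0: L[0]=5 → dur=5, Σ=5 | A=load:t0 B=idle [load-only]
step 1: L[1]=5 C[0]=6 → dur=6, Σ=11 | A=compute:t0 B=load:t1 [compute-bound]
step 2: L[2]=2 C[1]=3 → dur=3, Σ=14 | A=load:t2 B=compute:t1 [compute-bound]
step 3: L[3]=3 C[2]=8 → dur=8, Σ=22 | A=compute:t2 B=load:t3 [compute-bound]
step 4: L[4]=3 C[3]=4 → dur=4, Σ=26 | A=load:t4 B=compute:t3 [compute-bound]
step 5: L[5]=4 C[4]=3 → dur=4, Σ=30 | A=compute:t4 B=load:t5 [load-bound]
step 6: L[6]=4 C[5]=2 → dur=4, Σ=34 | A=load:t6 B=compute:t5 [load-bound]
step 7: L[7]=5 C[6]=8 → dur=8, Σ=42 | A=compute:t6 B=load:t7 [compute-bound]
step 8: C[7]=6 → dur=6, Σ=48 | A=idle B=compute:t7 [compute-only]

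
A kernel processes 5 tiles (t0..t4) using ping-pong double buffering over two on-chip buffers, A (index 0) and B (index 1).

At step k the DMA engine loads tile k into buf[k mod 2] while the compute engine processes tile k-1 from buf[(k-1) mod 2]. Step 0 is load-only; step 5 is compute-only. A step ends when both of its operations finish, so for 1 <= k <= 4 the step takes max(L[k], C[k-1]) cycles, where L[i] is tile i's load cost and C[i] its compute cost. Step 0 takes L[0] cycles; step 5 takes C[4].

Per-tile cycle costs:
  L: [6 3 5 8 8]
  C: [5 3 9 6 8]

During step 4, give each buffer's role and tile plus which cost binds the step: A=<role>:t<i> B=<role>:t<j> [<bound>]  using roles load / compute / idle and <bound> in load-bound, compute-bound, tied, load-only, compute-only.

step 4: A=load:t4 B=compute:t3 [load-bound]

  0. 6=6c; end=6; A:t0 B:-
  1. max(3,5)=5c; end=11; A:t0 B:t1
  2. max(5,3)=5c; end=16; A:t2 B:t1
  3. max(8,9)=9c; end=25; A:t2 B:t3
  4. max(8,6)=8c; end=33; A:t4 B:t3
  5. 8=8c; end=41; A:t4 B:t3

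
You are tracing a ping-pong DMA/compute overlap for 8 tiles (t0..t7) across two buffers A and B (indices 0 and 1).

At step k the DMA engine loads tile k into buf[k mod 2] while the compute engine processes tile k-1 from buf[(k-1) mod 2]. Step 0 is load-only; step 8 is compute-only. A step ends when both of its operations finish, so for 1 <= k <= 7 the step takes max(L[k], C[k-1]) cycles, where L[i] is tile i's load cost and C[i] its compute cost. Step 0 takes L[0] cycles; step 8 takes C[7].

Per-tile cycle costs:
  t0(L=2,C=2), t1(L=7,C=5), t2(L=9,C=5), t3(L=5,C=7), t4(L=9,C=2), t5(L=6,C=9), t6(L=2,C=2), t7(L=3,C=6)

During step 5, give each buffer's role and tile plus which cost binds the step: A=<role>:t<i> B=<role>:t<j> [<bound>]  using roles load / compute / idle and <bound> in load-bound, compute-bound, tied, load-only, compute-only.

[0] DMA t0→A (2c) ∥ CU idle ⇒ 2c, clock 2
[1] DMA t1→B (7c) ∥ CU A:t0 (2c) ⇒ 7c, clock 9
[2] DMA t2→A (9c) ∥ CU B:t1 (5c) ⇒ 9c, clock 18
[3] DMA t3→B (5c) ∥ CU A:t2 (5c) ⇒ 5c, clock 23
[4] DMA t4→A (9c) ∥ CU B:t3 (7c) ⇒ 9c, clock 32
[5] DMA t5→B (6c) ∥ CU A:t4 (2c) ⇒ 6c, clock 38
[6] DMA t6→A (2c) ∥ CU B:t5 (9c) ⇒ 9c, clock 47
[7] DMA t7→B (3c) ∥ CU A:t6 (2c) ⇒ 3c, clock 50
[8] DMA idle ∥ CU B:t7 (6c) ⇒ 6c, clock 56

step 5: A=compute:t4 B=load:t5 [load-bound]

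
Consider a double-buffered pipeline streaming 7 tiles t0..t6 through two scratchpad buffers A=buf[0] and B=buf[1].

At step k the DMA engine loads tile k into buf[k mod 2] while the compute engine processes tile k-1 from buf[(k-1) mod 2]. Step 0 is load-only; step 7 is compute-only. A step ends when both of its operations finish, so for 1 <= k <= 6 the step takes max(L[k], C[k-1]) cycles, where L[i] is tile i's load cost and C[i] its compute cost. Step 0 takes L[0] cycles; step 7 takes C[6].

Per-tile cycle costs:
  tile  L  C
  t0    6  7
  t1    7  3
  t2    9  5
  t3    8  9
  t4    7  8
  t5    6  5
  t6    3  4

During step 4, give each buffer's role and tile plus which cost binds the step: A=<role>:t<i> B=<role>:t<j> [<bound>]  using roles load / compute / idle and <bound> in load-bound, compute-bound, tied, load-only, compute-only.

step 4: A=load:t4 B=compute:t3 [compute-bound]

step 0: L[0]=6 → dur=6, Σ=6 | A=load:t0 B=idle [load-only]
step 1: L[1]=7 C[0]=7 → dur=7, Σ=13 | A=compute:t0 B=load:t1 [tied]
step 2: L[2]=9 C[1]=3 → dur=9, Σ=22 | A=load:t2 B=compute:t1 [load-bound]
step 3: L[3]=8 C[2]=5 → dur=8, Σ=30 | A=compute:t2 B=load:t3 [load-bound]
step 4: L[4]=7 C[3]=9 → dur=9, Σ=39 | A=load:t4 B=compute:t3 [compute-bound]
step 5: L[5]=6 C[4]=8 → dur=8, Σ=47 | A=compute:t4 B=load:t5 [compute-bound]
step 6: L[6]=3 C[5]=5 → dur=5, Σ=52 | A=load:t6 B=compute:t5 [compute-bound]
step 7: C[6]=4 → dur=4, Σ=56 | A=compute:t6 B=idle [compute-only]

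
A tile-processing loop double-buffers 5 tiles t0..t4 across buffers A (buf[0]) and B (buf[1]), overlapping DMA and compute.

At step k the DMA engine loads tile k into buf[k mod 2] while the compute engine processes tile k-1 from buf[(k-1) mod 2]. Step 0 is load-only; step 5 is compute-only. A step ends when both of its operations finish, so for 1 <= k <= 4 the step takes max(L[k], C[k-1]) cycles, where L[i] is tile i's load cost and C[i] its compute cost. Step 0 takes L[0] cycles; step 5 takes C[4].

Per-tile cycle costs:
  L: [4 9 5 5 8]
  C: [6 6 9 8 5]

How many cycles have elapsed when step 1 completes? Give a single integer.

[0] DMA t0→A (4c) ∥ CU idle ⇒ 4c, clock 4
[1] DMA t1→B (9c) ∥ CU A:t0 (6c) ⇒ 9c, clock 13
[2] DMA t2→A (5c) ∥ CU B:t1 (6c) ⇒ 6c, clock 19
[3] DMA t3→B (5c) ∥ CU A:t2 (9c) ⇒ 9c, clock 28
[4] DMA t4→A (8c) ∥ CU B:t3 (8c) ⇒ 8c, clock 36
[5] DMA idle ∥ CU A:t4 (5c) ⇒ 5c, clock 41

end_cycle[1] = 13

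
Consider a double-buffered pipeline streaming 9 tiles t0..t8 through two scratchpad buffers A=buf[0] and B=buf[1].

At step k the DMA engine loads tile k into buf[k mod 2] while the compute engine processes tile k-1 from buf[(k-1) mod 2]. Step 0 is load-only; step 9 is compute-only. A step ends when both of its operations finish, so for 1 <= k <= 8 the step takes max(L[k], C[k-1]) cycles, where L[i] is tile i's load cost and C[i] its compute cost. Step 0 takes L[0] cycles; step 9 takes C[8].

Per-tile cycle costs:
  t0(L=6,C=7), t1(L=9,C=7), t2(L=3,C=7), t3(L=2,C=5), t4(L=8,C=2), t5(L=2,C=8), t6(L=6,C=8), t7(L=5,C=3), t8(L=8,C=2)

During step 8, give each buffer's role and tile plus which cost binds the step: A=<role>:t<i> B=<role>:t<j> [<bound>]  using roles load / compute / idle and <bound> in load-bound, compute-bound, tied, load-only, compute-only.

  0. 6=6c; end=6; A:t0 B:-
  1. max(9,7)=9c; end=15; A:t0 B:t1
  2. max(3,7)=7c; end=22; A:t2 B:t1
  3. max(2,7)=7c; end=29; A:t2 B:t3
  4. max(8,5)=8c; end=37; A:t4 B:t3
  5. max(2,2)=2c; end=39; A:t4 B:t5
  6. max(6,8)=8c; end=47; A:t6 B:t5
  7. max(5,8)=8c; end=55; A:t6 B:t7
  8. max(8,3)=8c; end=63; A:t8 B:t7
  9. 2=2c; end=65; A:t8 B:t7

step 8: A=load:t8 B=compute:t7 [load-bound]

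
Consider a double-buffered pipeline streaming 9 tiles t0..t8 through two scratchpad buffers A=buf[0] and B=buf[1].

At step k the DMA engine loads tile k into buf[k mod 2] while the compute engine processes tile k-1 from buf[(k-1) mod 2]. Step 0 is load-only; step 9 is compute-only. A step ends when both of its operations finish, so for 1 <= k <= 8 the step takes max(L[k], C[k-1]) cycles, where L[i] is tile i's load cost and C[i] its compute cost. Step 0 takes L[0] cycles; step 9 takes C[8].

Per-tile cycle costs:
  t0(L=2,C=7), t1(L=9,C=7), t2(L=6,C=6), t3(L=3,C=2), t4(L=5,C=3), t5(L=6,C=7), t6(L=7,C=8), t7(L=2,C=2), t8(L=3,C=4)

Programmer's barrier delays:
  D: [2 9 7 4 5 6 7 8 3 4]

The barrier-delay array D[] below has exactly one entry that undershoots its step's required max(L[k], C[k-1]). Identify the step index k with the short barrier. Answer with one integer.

k=0 barrier L[0]=2→2c, D[0]=2 ok
k=1 barrier max(L[1]=9,C[0]=7)→9c, D[1]=9 ok
k=2 barrier max(L[2]=6,C[1]=7)→7c, D[2]=7 ok
k=3 barrier max(L[3]=3,C[2]=6)→6c, D[3]=4 SHORT
k=4 barrier max(L[4]=5,C[3]=2)→5c, D[4]=5 ok
k=5 barrier max(L[5]=6,C[4]=3)→6c, D[5]=6 ok
k=6 barrier max(L[6]=7,C[5]=7)→7c, D[6]=7 ok
k=7 barrier max(L[7]=2,C[6]=8)→8c, D[7]=8 ok
k=8 barrier max(L[8]=3,C[7]=2)→3c, D[8]=3 ok
k=9 barrier C[8]=4→4c, D[9]=4 ok

hazard at step 3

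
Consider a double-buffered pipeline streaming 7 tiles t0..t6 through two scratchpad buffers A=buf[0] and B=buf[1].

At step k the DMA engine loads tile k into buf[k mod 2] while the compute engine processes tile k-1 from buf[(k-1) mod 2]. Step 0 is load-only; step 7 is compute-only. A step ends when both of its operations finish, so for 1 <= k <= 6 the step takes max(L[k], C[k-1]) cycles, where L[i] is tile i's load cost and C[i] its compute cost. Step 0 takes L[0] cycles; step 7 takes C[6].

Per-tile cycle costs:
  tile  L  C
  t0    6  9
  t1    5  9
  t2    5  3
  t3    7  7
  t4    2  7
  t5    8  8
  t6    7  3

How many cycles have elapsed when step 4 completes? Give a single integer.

end_cycle[4] = 38

k=0 load=t0/6c comp=- wait=6 total=6
k=1 load=t1/5c comp=t0/9c wait=9 total=15
k=2 load=t2/5c comp=t1/9c wait=9 total=24
k=3 load=t3/7c comp=t2/3c wait=7 total=31
k=4 load=t4/2c comp=t3/7c wait=7 total=38
k=5 load=t5/8c comp=t4/7c wait=8 total=46
k=6 load=t6/7c comp=t5/8c wait=8 total=54
k=7 load=- comp=t6/3c wait=3 total=57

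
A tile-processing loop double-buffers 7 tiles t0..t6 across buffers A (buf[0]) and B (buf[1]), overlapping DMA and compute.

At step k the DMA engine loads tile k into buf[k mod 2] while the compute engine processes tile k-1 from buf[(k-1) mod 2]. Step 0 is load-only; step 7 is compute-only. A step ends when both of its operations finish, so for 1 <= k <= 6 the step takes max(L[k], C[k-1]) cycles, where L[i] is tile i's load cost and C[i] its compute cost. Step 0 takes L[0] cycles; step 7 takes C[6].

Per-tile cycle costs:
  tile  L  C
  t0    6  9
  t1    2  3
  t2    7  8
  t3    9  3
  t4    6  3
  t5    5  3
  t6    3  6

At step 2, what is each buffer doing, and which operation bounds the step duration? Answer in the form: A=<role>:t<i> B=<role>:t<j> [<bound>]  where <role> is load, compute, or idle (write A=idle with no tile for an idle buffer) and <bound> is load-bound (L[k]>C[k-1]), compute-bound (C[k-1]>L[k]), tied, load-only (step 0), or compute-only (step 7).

step 2: A=load:t2 B=compute:t1 [load-bound]

step 0: L[0]=6 → dur=6, Σ=6 | A=load:t0 B=idle [load-only]
step 1: L[1]=2 C[0]=9 → dur=9, Σ=15 | A=compute:t0 B=load:t1 [compute-bound]
step 2: L[2]=7 C[1]=3 → dur=7, Σ=22 | A=load:t2 B=compute:t1 [load-bound]
step 3: L[3]=9 C[2]=8 → dur=9, Σ=31 | A=compute:t2 B=load:t3 [load-bound]
step 4: L[4]=6 C[3]=3 → dur=6, Σ=37 | A=load:t4 B=compute:t3 [load-bound]
step 5: L[5]=5 C[4]=3 → dur=5, Σ=42 | A=compute:t4 B=load:t5 [load-bound]
step 6: L[6]=3 C[5]=3 → dur=3, Σ=45 | A=load:t6 B=compute:t5 [tied]
step 7: C[6]=6 → dur=6, Σ=51 | A=compute:t6 B=idle [compute-only]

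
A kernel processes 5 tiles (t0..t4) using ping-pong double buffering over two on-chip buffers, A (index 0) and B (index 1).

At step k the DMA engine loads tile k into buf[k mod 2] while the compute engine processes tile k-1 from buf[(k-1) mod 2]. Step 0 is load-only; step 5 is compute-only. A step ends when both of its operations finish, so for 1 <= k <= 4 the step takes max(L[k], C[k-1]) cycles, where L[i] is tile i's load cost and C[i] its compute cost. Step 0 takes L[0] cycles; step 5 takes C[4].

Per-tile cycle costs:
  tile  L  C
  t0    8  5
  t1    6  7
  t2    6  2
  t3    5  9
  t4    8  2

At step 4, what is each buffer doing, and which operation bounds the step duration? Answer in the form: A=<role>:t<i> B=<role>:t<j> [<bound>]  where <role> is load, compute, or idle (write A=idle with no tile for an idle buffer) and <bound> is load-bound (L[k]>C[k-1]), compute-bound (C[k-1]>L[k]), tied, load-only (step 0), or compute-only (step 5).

  0. 8=8c; end=8; A:t0 B:-
  1. max(6,5)=6c; end=14; A:t0 B:t1
  2. max(6,7)=7c; end=21; A:t2 B:t1
  3. max(5,2)=5c; end=26; A:t2 B:t3
  4. max(8,9)=9c; end=35; A:t4 B:t3
  5. 2=2c; end=37; A:t4 B:t3

step 4: A=load:t4 B=compute:t3 [compute-bound]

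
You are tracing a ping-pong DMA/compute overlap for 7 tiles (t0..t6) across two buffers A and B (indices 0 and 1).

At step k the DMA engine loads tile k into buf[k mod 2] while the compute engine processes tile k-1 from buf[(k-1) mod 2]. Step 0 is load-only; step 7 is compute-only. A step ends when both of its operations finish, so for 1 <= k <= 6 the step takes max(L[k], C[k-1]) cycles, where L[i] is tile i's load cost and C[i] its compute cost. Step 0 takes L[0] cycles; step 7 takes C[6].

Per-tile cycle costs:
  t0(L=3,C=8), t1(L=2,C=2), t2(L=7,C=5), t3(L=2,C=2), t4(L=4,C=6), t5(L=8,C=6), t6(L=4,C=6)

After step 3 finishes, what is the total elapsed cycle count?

end_cycle[3] = 23

step 0: L[0]=3 → dur=3, Σ=3 | A=load:t0 B=idle [load-only]
step 1: L[1]=2 C[0]=8 → dur=8, Σ=11 | A=compute:t0 B=load:t1 [compute-bound]
step 2: L[2]=7 C[1]=2 → dur=7, Σ=18 | A=load:t2 B=compute:t1 [load-bound]
step 3: L[3]=2 C[2]=5 → dur=5, Σ=23 | A=compute:t2 B=load:t3 [compute-bound]
step 4: L[4]=4 C[3]=2 → dur=4, Σ=27 | A=load:t4 B=compute:t3 [load-bound]
step 5: L[5]=8 C[4]=6 → dur=8, Σ=35 | A=compute:t4 B=load:t5 [load-bound]
step 6: L[6]=4 C[5]=6 → dur=6, Σ=41 | A=load:t6 B=compute:t5 [compute-bound]
step 7: C[6]=6 → dur=6, Σ=47 | A=compute:t6 B=idle [compute-only]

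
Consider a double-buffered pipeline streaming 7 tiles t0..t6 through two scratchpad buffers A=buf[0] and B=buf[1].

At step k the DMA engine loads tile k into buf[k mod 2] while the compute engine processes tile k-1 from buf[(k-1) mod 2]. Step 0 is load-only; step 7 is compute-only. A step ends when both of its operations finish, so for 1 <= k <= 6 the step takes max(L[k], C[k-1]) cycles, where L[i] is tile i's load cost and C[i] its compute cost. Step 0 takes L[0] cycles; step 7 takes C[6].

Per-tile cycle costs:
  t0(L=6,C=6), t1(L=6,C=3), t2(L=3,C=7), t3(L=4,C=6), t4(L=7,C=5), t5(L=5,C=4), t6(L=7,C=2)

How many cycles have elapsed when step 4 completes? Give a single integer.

end_cycle[4] = 29

  0. 6=6c; end=6; A:t0 B:-
  1. max(6,6)=6c; end=12; A:t0 B:t1
  2. max(3,3)=3c; end=15; A:t2 B:t1
  3. max(4,7)=7c; end=22; A:t2 B:t3
  4. max(7,6)=7c; end=29; A:t4 B:t3
  5. max(5,5)=5c; end=34; A:t4 B:t5
  6. max(7,4)=7c; end=41; A:t6 B:t5
  7. 2=2c; end=43; A:t6 B:t5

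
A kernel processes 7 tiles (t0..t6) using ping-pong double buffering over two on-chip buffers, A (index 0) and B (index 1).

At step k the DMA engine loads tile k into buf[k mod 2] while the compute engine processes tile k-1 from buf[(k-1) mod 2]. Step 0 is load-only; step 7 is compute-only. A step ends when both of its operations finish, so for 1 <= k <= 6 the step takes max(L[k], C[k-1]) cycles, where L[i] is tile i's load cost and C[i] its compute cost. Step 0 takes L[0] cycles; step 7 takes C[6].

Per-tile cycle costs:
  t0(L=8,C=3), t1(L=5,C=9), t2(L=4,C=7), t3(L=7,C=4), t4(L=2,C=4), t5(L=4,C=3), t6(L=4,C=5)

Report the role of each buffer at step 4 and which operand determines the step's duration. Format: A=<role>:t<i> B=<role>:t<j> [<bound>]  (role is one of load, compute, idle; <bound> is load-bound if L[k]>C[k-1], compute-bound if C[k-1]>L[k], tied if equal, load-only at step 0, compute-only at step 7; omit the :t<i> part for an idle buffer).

step 4: A=load:t4 B=compute:t3 [compute-bound]

[0] DMA t0→A (8c) ∥ CU idle ⇒ 8c, clock 8
[1] DMA t1→B (5c) ∥ CU A:t0 (3c) ⇒ 5c, clock 13
[2] DMA t2→A (4c) ∥ CU B:t1 (9c) ⇒ 9c, clock 22
[3] DMA t3→B (7c) ∥ CU A:t2 (7c) ⇒ 7c, clock 29
[4] DMA t4→A (2c) ∥ CU B:t3 (4c) ⇒ 4c, clock 33
[5] DMA t5→B (4c) ∥ CU A:t4 (4c) ⇒ 4c, clock 37
[6] DMA t6→A (4c) ∥ CU B:t5 (3c) ⇒ 4c, clock 41
[7] DMA idle ∥ CU A:t6 (5c) ⇒ 5c, clock 46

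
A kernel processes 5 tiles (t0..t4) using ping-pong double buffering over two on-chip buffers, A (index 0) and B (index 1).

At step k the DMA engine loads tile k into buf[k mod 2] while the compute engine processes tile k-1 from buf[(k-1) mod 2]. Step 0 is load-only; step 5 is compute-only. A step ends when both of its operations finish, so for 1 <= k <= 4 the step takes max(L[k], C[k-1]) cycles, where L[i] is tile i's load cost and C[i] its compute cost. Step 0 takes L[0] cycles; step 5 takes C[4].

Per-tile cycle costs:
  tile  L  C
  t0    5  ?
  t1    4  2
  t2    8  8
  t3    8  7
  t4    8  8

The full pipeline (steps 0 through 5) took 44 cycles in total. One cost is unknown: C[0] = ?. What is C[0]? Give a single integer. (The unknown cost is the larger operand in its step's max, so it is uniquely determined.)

step 0 = dur = L[0]=5 = 5
step 1 = dur = max(L[1]=4, C[0]=?) = C[0]  (unknown; binding)
step 2 = dur = max(L[2]=8, C[1]=2) = 8
step 3 = dur = max(L[3]=8, C[2]=8) = 8
step 4 = dur = max(L[4]=8, C[3]=7) = 8
step 5 = dur = C[4]=8 = 8
sum of known step durations = 37
dur[1] = total - known = 44 - 37 = 7
C[0] is the binding max in step 1, so C[0] = dur[1] = 7

C[0] = 7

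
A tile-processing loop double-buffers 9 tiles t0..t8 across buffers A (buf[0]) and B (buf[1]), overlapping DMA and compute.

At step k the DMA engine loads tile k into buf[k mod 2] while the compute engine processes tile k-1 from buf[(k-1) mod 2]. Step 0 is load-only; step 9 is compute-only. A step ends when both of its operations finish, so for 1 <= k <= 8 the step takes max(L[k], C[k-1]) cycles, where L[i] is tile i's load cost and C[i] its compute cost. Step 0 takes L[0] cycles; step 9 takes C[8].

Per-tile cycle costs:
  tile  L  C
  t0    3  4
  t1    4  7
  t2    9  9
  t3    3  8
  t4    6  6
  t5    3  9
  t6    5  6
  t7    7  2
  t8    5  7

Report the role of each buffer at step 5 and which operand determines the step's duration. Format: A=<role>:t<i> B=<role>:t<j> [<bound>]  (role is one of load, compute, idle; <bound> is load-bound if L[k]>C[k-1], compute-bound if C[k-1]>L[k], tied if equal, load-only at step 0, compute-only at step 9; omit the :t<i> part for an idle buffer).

step 5: A=compute:t4 B=load:t5 [compute-bound]

[0] DMA t0→A (3c) ∥ CU idle ⇒ 3c, clock 3
[1] DMA t1→B (4c) ∥ CU A:t0 (4c) ⇒ 4c, clock 7
[2] DMA t2→A (9c) ∥ CU B:t1 (7c) ⇒ 9c, clock 16
[3] DMA t3→B (3c) ∥ CU A:t2 (9c) ⇒ 9c, clock 25
[4] DMA t4→A (6c) ∥ CU B:t3 (8c) ⇒ 8c, clock 33
[5] DMA t5→B (3c) ∥ CU A:t4 (6c) ⇒ 6c, clock 39
[6] DMA t6→A (5c) ∥ CU B:t5 (9c) ⇒ 9c, clock 48
[7] DMA t7→B (7c) ∥ CU A:t6 (6c) ⇒ 7c, clock 55
[8] DMA t8→A (5c) ∥ CU B:t7 (2c) ⇒ 5c, clock 60
[9] DMA idle ∥ CU A:t8 (7c) ⇒ 7c, clock 67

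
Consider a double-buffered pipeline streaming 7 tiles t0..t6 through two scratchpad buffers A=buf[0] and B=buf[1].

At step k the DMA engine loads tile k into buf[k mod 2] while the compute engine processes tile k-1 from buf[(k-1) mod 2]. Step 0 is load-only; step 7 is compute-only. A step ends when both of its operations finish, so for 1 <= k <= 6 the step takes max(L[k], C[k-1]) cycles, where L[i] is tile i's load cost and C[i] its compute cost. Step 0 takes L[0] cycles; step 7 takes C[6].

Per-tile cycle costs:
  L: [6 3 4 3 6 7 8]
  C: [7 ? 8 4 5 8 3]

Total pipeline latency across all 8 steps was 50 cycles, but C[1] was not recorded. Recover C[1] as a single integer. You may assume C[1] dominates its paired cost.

step 0 → dur = L[0]=6 = 6
step 1 → dur = max(L[1]=3, C[0]=7) = 7
step 2 → dur = max(L[2]=4, C[1]=?) = C[1]  (unknown; binding)
step 3 → dur = max(L[3]=3, C[2]=8) = 8
step 4 → dur = max(L[4]=6, C[3]=4) = 6
step 5 → dur = max(L[5]=7, C[4]=5) = 7
step 6 → dur = max(L[6]=8, C[5]=8) = 8
step 7 → dur = C[6]=3 = 3
sum of known step durations = 45
dur[2] = total - known = 50 - 45 = 5
C[1] is the binding max in step 2, so C[1] = dur[2] = 5

C[1] = 5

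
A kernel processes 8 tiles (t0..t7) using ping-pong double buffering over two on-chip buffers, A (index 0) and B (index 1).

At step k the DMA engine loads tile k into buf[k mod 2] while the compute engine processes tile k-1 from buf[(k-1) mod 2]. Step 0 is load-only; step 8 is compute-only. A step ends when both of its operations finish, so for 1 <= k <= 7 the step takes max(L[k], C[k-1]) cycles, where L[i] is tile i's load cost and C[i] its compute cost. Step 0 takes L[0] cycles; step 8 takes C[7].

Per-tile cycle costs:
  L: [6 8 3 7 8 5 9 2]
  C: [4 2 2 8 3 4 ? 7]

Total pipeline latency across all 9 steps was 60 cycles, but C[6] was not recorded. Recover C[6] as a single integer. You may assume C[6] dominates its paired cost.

step 0 → dur = L[0]=6 = 6
step 1 → dur = max(L[1]=8, C[0]=4) = 8
step 2 → dur = max(L[2]=3, C[1]=2) = 3
step 3 → dur = max(L[3]=7, C[2]=2) = 7
step 4 → dur = max(L[4]=8, C[3]=8) = 8
step 5 → dur = max(L[5]=5, C[4]=3) = 5
step 6 → dur = max(L[6]=9, C[5]=4) = 9
step 7 → dur = max(L[7]=2, C[6]=?) = C[6]  (unknown; binding)
step 8 → dur = C[7]=7 = 7
sum of known step durations = 53
dur[7] = total - known = 60 - 53 = 7
C[6] is the binding max in step 7, so C[6] = dur[7] = 7

C[6] = 7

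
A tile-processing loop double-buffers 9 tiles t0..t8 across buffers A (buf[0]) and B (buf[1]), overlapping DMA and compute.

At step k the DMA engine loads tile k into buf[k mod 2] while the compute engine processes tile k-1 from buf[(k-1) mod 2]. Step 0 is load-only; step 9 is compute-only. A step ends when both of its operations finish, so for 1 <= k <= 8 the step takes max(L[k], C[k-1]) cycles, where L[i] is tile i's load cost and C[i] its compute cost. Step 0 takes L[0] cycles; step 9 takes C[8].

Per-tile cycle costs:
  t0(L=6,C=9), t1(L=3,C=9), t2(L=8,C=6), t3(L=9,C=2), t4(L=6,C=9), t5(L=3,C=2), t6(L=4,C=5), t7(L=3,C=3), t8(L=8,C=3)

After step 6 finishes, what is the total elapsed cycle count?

end_cycle[6] = 52

step 0: L[0]=6 → dur=6, Σ=6 | A=load:t0 B=idle [load-only]
step 1: L[1]=3 C[0]=9 → dur=9, Σ=15 | A=compute:t0 B=load:t1 [compute-bound]
step 2: L[2]=8 C[1]=9 → dur=9, Σ=24 | A=load:t2 B=compute:t1 [compute-bound]
step 3: L[3]=9 C[2]=6 → dur=9, Σ=33 | A=compute:t2 B=load:t3 [load-bound]
step 4: L[4]=6 C[3]=2 → dur=6, Σ=39 | A=load:t4 B=compute:t3 [load-bound]
step 5: L[5]=3 C[4]=9 → dur=9, Σ=48 | A=compute:t4 B=load:t5 [compute-bound]
step 6: L[6]=4 C[5]=2 → dur=4, Σ=52 | A=load:t6 B=compute:t5 [load-bound]
step 7: L[7]=3 C[6]=5 → dur=5, Σ=57 | A=compute:t6 B=load:t7 [compute-bound]
step 8: L[8]=8 C[7]=3 → dur=8, Σ=65 | A=load:t8 B=compute:t7 [load-bound]
step 9: C[8]=3 → dur=3, Σ=68 | A=compute:t8 B=idle [compute-only]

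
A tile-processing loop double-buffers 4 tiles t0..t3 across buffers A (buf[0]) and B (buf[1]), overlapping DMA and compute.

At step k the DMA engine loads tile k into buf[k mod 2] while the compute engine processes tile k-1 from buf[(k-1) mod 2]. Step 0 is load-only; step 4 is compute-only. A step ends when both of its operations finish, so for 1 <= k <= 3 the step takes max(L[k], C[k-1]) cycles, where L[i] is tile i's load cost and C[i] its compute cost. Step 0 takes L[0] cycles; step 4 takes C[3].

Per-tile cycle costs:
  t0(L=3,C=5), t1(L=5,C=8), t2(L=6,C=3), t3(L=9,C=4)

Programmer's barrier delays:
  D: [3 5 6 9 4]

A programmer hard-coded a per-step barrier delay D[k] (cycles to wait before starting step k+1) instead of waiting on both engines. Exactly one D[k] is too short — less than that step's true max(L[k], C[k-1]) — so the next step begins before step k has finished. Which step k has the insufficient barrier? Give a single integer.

step 0: need L[0]=3 = 3; D[0]=3 ok
step 1: need max(L[1]=5,C[0]=5) = 5; D[1]=5 ok
step 2: need max(L[2]=6,C[1]=8) = 8; D[2]=6 SHORT
step 3: need max(L[3]=9,C[2]=3) = 9; D[3]=9 ok
step 4: need C[3]=4 = 4; D[4]=4 ok

hazard at step 2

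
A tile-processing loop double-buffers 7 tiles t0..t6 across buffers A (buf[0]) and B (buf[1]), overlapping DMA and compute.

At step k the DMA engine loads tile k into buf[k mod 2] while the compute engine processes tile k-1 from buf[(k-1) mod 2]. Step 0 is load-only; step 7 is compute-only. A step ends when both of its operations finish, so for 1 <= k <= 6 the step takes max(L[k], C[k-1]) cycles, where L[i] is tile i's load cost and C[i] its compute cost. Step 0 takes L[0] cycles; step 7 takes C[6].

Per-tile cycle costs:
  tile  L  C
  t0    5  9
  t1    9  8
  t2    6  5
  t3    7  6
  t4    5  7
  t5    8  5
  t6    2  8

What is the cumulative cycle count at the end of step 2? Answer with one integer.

  0. 5=5c; end=5; A:t0 B:-
  1. max(9,9)=9c; end=14; A:t0 B:t1
  2. max(6,8)=8c; end=22; A:t2 B:t1
  3. max(7,5)=7c; end=29; A:t2 B:t3
  4. max(5,6)=6c; end=35; A:t4 B:t3
  5. max(8,7)=8c; end=43; A:t4 B:t5
  6. max(2,5)=5c; end=48; A:t6 B:t5
  7. 8=8c; end=56; A:t6 B:t5

end_cycle[2] = 22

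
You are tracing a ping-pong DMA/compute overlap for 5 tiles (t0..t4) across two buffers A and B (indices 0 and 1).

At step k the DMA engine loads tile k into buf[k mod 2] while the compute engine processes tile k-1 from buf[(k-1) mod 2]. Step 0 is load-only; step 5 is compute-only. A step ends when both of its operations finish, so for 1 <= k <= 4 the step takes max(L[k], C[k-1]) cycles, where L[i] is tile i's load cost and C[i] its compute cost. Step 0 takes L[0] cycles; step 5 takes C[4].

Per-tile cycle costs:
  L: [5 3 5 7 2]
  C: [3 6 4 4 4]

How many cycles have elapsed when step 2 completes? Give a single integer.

end_cycle[2] = 14

  0. 5=5c; end=5; A:t0 B:-
  1. max(3,3)=3c; end=8; A:t0 B:t1
  2. max(5,6)=6c; end=14; A:t2 B:t1
  3. max(7,4)=7c; end=21; A:t2 B:t3
  4. max(2,4)=4c; end=25; A:t4 B:t3
  5. 4=4c; end=29; A:t4 B:t3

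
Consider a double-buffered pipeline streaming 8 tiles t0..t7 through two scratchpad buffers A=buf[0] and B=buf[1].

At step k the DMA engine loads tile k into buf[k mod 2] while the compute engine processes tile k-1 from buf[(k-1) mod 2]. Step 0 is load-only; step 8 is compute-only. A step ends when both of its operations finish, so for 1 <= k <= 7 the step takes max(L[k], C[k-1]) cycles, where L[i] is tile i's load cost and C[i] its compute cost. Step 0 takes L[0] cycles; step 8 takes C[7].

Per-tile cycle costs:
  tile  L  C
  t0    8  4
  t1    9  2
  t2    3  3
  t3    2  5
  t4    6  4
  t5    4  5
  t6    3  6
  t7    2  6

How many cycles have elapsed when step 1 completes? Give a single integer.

step 0: L[0]=8 → dur=8, Σ=8 | A=load:t0 B=idle [load-only]
step 1: L[1]=9 C[0]=4 → dur=9, Σ=17 | A=compute:t0 B=load:t1 [load-bound]
step 2: L[2]=3 C[1]=2 → dur=3, Σ=20 | A=load:t2 B=compute:t1 [load-bound]
step 3: L[3]=2 C[2]=3 → dur=3, Σ=23 | A=compute:t2 B=load:t3 [compute-bound]
step 4: L[4]=6 C[3]=5 → dur=6, Σ=29 | A=load:t4 B=compute:t3 [load-bound]
step 5: L[5]=4 C[4]=4 → dur=4, Σ=33 | A=compute:t4 B=load:t5 [tied]
step 6: L[6]=3 C[5]=5 → dur=5, Σ=38 | A=load:t6 B=compute:t5 [compute-bound]
step 7: L[7]=2 C[6]=6 → dur=6, Σ=44 | A=compute:t6 B=load:t7 [compute-bound]
step 8: C[7]=6 → dur=6, Σ=50 | A=idle B=compute:t7 [compute-only]

end_cycle[1] = 17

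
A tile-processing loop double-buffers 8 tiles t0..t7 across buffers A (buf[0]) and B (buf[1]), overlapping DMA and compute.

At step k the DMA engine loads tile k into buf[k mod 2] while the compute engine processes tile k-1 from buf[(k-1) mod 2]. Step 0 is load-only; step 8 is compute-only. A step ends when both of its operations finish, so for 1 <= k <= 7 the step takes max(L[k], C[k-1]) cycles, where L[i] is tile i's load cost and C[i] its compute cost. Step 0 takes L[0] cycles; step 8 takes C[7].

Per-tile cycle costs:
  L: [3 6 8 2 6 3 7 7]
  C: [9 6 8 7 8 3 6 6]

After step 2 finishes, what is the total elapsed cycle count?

end_cycle[2] = 20

  0. 3=3c; end=3; A:t0 B:-
  1. max(6,9)=9c; end=12; A:t0 B:t1
  2. max(8,6)=8c; end=20; A:t2 B:t1
  3. max(2,8)=8c; end=28; A:t2 B:t3
  4. max(6,7)=7c; end=35; A:t4 B:t3
  5. max(3,8)=8c; end=43; A:t4 B:t5
  6. max(7,3)=7c; end=50; A:t6 B:t5
  7. max(7,6)=7c; end=57; A:t6 B:t7
  8. 6=6c; end=63; A:t6 B:t7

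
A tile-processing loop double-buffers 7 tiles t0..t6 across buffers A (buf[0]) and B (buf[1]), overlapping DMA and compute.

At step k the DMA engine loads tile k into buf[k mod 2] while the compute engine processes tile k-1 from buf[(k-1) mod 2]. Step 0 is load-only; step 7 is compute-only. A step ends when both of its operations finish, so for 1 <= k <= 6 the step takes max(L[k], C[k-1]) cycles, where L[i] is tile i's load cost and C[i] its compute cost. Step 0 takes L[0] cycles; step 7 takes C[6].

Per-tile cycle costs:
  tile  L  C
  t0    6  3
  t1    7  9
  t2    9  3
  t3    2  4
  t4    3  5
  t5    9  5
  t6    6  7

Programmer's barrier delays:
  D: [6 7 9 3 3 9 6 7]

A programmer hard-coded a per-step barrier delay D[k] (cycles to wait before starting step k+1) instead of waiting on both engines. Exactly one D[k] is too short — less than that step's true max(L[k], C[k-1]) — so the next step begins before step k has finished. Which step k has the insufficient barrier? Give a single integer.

[0] required=L[0]=6=6 vs D=6 ok
[1] required=max(L[1]=7,C[0]=3)=7 vs D=7 ok
[2] required=max(L[2]=9,C[1]=9)=9 vs D=9 ok
[3] required=max(L[3]=2,C[2]=3)=3 vs D=3 ok
[4] required=max(L[4]=3,C[3]=4)=4 vs D=3 SHORT
[5] required=max(L[5]=9,C[4]=5)=9 vs D=9 ok
[6] required=max(L[6]=6,C[5]=5)=6 vs D=6 ok
[7] required=C[6]=7=7 vs D=7 ok

hazard at step 4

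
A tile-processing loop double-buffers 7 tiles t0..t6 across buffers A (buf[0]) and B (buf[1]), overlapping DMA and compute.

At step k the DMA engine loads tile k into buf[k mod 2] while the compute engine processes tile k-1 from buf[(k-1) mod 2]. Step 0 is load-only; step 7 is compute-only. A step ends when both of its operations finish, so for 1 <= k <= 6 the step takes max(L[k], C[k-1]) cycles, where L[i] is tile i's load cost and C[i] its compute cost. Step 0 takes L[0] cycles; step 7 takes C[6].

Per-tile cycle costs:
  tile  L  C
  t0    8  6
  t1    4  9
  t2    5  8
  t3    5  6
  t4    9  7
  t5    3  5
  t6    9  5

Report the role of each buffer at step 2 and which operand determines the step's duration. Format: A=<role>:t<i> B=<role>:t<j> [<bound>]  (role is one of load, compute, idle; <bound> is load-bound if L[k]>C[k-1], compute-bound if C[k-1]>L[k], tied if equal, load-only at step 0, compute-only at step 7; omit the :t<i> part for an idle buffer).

  0. 8=8c; end=8; A:t0 B:-
  1. max(4,6)=6c; end=14; A:t0 B:t1
  2. max(5,9)=9c; end=23; A:t2 B:t1
  3. max(5,8)=8c; end=31; A:t2 B:t3
  4. max(9,6)=9c; end=40; A:t4 B:t3
  5. max(3,7)=7c; end=47; A:t4 B:t5
  6. max(9,5)=9c; end=56; A:t6 B:t5
  7. 5=5c; end=61; A:t6 B:t5

step 2: A=load:t2 B=compute:t1 [compute-bound]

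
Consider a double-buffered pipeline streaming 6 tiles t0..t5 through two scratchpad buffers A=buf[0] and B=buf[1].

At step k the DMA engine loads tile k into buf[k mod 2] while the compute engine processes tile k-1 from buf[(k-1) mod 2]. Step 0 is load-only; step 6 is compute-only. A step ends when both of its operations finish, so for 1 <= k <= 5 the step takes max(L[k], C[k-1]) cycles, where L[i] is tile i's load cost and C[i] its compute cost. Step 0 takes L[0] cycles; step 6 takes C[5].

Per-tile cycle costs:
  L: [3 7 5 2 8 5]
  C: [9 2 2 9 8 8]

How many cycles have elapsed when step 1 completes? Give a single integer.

end_cycle[1] = 12

[0] DMA t0→A (3c) ∥ CU idle ⇒ 3c, clock 3
[1] DMA t1→B (7c) ∥ CU A:t0 (9c) ⇒ 9c, clock 12
[2] DMA t2→A (5c) ∥ CU B:t1 (2c) ⇒ 5c, clock 17
[3] DMA t3→B (2c) ∥ CU A:t2 (2c) ⇒ 2c, clock 19
[4] DMA t4→A (8c) ∥ CU B:t3 (9c) ⇒ 9c, clock 28
[5] DMA t5→B (5c) ∥ CU A:t4 (8c) ⇒ 8c, clock 36
[6] DMA idle ∥ CU B:t5 (8c) ⇒ 8c, clock 44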